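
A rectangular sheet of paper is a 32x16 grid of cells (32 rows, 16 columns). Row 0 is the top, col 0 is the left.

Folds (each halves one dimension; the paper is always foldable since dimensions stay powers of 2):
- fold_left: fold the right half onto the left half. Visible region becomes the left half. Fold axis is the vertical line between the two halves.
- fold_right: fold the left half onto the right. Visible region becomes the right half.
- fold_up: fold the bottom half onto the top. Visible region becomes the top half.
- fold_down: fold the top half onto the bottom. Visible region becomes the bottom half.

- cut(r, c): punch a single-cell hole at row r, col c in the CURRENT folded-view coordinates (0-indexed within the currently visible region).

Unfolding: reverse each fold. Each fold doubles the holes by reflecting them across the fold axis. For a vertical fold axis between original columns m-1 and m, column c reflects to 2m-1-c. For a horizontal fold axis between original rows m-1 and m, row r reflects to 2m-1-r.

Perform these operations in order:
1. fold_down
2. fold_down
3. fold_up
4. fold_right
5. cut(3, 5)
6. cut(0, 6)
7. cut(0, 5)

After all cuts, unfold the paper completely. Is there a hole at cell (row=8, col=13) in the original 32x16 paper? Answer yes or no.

Op 1 fold_down: fold axis h@16; visible region now rows[16,32) x cols[0,16) = 16x16
Op 2 fold_down: fold axis h@24; visible region now rows[24,32) x cols[0,16) = 8x16
Op 3 fold_up: fold axis h@28; visible region now rows[24,28) x cols[0,16) = 4x16
Op 4 fold_right: fold axis v@8; visible region now rows[24,28) x cols[8,16) = 4x8
Op 5 cut(3, 5): punch at orig (27,13); cuts so far [(27, 13)]; region rows[24,28) x cols[8,16) = 4x8
Op 6 cut(0, 6): punch at orig (24,14); cuts so far [(24, 14), (27, 13)]; region rows[24,28) x cols[8,16) = 4x8
Op 7 cut(0, 5): punch at orig (24,13); cuts so far [(24, 13), (24, 14), (27, 13)]; region rows[24,28) x cols[8,16) = 4x8
Unfold 1 (reflect across v@8): 6 holes -> [(24, 1), (24, 2), (24, 13), (24, 14), (27, 2), (27, 13)]
Unfold 2 (reflect across h@28): 12 holes -> [(24, 1), (24, 2), (24, 13), (24, 14), (27, 2), (27, 13), (28, 2), (28, 13), (31, 1), (31, 2), (31, 13), (31, 14)]
Unfold 3 (reflect across h@24): 24 holes -> [(16, 1), (16, 2), (16, 13), (16, 14), (19, 2), (19, 13), (20, 2), (20, 13), (23, 1), (23, 2), (23, 13), (23, 14), (24, 1), (24, 2), (24, 13), (24, 14), (27, 2), (27, 13), (28, 2), (28, 13), (31, 1), (31, 2), (31, 13), (31, 14)]
Unfold 4 (reflect across h@16): 48 holes -> [(0, 1), (0, 2), (0, 13), (0, 14), (3, 2), (3, 13), (4, 2), (4, 13), (7, 1), (7, 2), (7, 13), (7, 14), (8, 1), (8, 2), (8, 13), (8, 14), (11, 2), (11, 13), (12, 2), (12, 13), (15, 1), (15, 2), (15, 13), (15, 14), (16, 1), (16, 2), (16, 13), (16, 14), (19, 2), (19, 13), (20, 2), (20, 13), (23, 1), (23, 2), (23, 13), (23, 14), (24, 1), (24, 2), (24, 13), (24, 14), (27, 2), (27, 13), (28, 2), (28, 13), (31, 1), (31, 2), (31, 13), (31, 14)]
Holes: [(0, 1), (0, 2), (0, 13), (0, 14), (3, 2), (3, 13), (4, 2), (4, 13), (7, 1), (7, 2), (7, 13), (7, 14), (8, 1), (8, 2), (8, 13), (8, 14), (11, 2), (11, 13), (12, 2), (12, 13), (15, 1), (15, 2), (15, 13), (15, 14), (16, 1), (16, 2), (16, 13), (16, 14), (19, 2), (19, 13), (20, 2), (20, 13), (23, 1), (23, 2), (23, 13), (23, 14), (24, 1), (24, 2), (24, 13), (24, 14), (27, 2), (27, 13), (28, 2), (28, 13), (31, 1), (31, 2), (31, 13), (31, 14)]

Answer: yes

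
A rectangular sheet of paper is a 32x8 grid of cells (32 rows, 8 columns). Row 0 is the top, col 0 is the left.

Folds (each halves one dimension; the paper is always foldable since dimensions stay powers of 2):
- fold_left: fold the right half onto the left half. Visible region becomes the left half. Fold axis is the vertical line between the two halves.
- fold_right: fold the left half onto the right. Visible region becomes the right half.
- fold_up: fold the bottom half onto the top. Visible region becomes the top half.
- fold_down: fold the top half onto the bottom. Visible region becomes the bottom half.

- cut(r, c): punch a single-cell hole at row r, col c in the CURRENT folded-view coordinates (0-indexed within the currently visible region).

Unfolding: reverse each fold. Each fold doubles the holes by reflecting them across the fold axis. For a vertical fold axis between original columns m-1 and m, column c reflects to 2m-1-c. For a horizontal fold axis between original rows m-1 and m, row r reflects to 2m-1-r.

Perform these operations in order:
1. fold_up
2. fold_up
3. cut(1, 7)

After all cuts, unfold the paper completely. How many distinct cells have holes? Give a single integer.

Answer: 4

Derivation:
Op 1 fold_up: fold axis h@16; visible region now rows[0,16) x cols[0,8) = 16x8
Op 2 fold_up: fold axis h@8; visible region now rows[0,8) x cols[0,8) = 8x8
Op 3 cut(1, 7): punch at orig (1,7); cuts so far [(1, 7)]; region rows[0,8) x cols[0,8) = 8x8
Unfold 1 (reflect across h@8): 2 holes -> [(1, 7), (14, 7)]
Unfold 2 (reflect across h@16): 4 holes -> [(1, 7), (14, 7), (17, 7), (30, 7)]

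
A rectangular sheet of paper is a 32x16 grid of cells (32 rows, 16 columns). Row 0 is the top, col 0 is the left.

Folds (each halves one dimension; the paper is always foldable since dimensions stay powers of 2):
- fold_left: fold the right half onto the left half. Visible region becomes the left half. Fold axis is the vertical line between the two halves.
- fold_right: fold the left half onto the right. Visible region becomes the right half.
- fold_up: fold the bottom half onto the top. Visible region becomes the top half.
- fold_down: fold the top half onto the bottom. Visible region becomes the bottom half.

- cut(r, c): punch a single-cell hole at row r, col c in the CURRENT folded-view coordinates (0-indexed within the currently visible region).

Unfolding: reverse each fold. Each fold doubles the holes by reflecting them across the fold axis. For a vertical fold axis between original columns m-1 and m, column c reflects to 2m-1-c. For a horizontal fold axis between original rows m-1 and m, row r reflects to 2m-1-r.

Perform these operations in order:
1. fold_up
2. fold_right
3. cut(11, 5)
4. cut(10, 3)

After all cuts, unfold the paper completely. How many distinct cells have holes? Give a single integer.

Op 1 fold_up: fold axis h@16; visible region now rows[0,16) x cols[0,16) = 16x16
Op 2 fold_right: fold axis v@8; visible region now rows[0,16) x cols[8,16) = 16x8
Op 3 cut(11, 5): punch at orig (11,13); cuts so far [(11, 13)]; region rows[0,16) x cols[8,16) = 16x8
Op 4 cut(10, 3): punch at orig (10,11); cuts so far [(10, 11), (11, 13)]; region rows[0,16) x cols[8,16) = 16x8
Unfold 1 (reflect across v@8): 4 holes -> [(10, 4), (10, 11), (11, 2), (11, 13)]
Unfold 2 (reflect across h@16): 8 holes -> [(10, 4), (10, 11), (11, 2), (11, 13), (20, 2), (20, 13), (21, 4), (21, 11)]

Answer: 8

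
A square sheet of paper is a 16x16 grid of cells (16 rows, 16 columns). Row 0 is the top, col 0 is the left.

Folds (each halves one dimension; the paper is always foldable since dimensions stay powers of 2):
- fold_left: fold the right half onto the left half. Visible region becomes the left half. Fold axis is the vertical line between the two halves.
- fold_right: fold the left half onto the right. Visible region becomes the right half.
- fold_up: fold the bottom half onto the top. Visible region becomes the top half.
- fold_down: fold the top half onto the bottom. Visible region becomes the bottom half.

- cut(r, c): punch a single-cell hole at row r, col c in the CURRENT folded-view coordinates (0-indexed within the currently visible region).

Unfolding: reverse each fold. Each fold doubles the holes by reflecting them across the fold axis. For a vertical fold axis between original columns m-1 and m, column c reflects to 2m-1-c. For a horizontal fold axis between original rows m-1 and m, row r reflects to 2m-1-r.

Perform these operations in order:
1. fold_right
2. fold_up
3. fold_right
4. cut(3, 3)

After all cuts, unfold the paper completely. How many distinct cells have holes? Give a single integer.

Op 1 fold_right: fold axis v@8; visible region now rows[0,16) x cols[8,16) = 16x8
Op 2 fold_up: fold axis h@8; visible region now rows[0,8) x cols[8,16) = 8x8
Op 3 fold_right: fold axis v@12; visible region now rows[0,8) x cols[12,16) = 8x4
Op 4 cut(3, 3): punch at orig (3,15); cuts so far [(3, 15)]; region rows[0,8) x cols[12,16) = 8x4
Unfold 1 (reflect across v@12): 2 holes -> [(3, 8), (3, 15)]
Unfold 2 (reflect across h@8): 4 holes -> [(3, 8), (3, 15), (12, 8), (12, 15)]
Unfold 3 (reflect across v@8): 8 holes -> [(3, 0), (3, 7), (3, 8), (3, 15), (12, 0), (12, 7), (12, 8), (12, 15)]

Answer: 8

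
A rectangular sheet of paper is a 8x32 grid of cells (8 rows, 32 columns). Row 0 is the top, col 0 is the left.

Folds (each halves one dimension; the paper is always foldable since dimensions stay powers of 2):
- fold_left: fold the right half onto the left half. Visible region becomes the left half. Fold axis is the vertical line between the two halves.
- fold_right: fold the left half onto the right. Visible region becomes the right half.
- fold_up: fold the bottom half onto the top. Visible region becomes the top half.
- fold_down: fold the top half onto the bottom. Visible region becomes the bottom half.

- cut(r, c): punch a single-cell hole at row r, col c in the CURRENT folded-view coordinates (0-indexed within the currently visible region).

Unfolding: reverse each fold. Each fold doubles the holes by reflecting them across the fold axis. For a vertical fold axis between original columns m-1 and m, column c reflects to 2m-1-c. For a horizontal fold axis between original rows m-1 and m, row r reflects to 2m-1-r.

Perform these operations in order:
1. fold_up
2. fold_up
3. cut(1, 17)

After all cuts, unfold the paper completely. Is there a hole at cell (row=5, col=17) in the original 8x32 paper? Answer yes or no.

Answer: yes

Derivation:
Op 1 fold_up: fold axis h@4; visible region now rows[0,4) x cols[0,32) = 4x32
Op 2 fold_up: fold axis h@2; visible region now rows[0,2) x cols[0,32) = 2x32
Op 3 cut(1, 17): punch at orig (1,17); cuts so far [(1, 17)]; region rows[0,2) x cols[0,32) = 2x32
Unfold 1 (reflect across h@2): 2 holes -> [(1, 17), (2, 17)]
Unfold 2 (reflect across h@4): 4 holes -> [(1, 17), (2, 17), (5, 17), (6, 17)]
Holes: [(1, 17), (2, 17), (5, 17), (6, 17)]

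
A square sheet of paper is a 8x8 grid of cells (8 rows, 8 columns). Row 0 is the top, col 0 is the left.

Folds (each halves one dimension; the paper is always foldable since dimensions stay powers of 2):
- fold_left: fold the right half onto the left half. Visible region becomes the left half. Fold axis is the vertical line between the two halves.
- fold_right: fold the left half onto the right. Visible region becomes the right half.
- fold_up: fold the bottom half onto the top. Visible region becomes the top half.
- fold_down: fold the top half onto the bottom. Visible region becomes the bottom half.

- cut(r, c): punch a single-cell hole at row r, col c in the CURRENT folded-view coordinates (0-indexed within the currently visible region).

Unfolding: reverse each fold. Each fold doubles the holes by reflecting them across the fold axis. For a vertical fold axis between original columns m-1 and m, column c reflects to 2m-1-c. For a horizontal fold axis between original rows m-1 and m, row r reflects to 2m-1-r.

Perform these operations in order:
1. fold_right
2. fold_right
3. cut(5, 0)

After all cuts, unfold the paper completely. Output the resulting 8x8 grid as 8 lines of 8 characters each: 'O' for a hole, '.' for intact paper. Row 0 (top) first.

Answer: ........
........
........
........
........
.OO..OO.
........
........

Derivation:
Op 1 fold_right: fold axis v@4; visible region now rows[0,8) x cols[4,8) = 8x4
Op 2 fold_right: fold axis v@6; visible region now rows[0,8) x cols[6,8) = 8x2
Op 3 cut(5, 0): punch at orig (5,6); cuts so far [(5, 6)]; region rows[0,8) x cols[6,8) = 8x2
Unfold 1 (reflect across v@6): 2 holes -> [(5, 5), (5, 6)]
Unfold 2 (reflect across v@4): 4 holes -> [(5, 1), (5, 2), (5, 5), (5, 6)]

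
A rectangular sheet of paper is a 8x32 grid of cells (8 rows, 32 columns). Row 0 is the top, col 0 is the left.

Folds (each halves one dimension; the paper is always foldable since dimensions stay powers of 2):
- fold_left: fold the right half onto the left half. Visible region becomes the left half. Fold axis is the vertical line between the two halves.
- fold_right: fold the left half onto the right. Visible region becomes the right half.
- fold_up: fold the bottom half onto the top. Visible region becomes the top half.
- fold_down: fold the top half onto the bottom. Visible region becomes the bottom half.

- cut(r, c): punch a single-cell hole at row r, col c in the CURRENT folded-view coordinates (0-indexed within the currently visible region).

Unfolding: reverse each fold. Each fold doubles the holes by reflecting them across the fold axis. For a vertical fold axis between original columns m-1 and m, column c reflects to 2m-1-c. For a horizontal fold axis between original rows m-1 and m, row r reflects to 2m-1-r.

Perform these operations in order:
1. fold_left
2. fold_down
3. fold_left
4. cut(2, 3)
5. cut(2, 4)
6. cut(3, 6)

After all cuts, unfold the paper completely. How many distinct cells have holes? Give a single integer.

Answer: 24

Derivation:
Op 1 fold_left: fold axis v@16; visible region now rows[0,8) x cols[0,16) = 8x16
Op 2 fold_down: fold axis h@4; visible region now rows[4,8) x cols[0,16) = 4x16
Op 3 fold_left: fold axis v@8; visible region now rows[4,8) x cols[0,8) = 4x8
Op 4 cut(2, 3): punch at orig (6,3); cuts so far [(6, 3)]; region rows[4,8) x cols[0,8) = 4x8
Op 5 cut(2, 4): punch at orig (6,4); cuts so far [(6, 3), (6, 4)]; region rows[4,8) x cols[0,8) = 4x8
Op 6 cut(3, 6): punch at orig (7,6); cuts so far [(6, 3), (6, 4), (7, 6)]; region rows[4,8) x cols[0,8) = 4x8
Unfold 1 (reflect across v@8): 6 holes -> [(6, 3), (6, 4), (6, 11), (6, 12), (7, 6), (7, 9)]
Unfold 2 (reflect across h@4): 12 holes -> [(0, 6), (0, 9), (1, 3), (1, 4), (1, 11), (1, 12), (6, 3), (6, 4), (6, 11), (6, 12), (7, 6), (7, 9)]
Unfold 3 (reflect across v@16): 24 holes -> [(0, 6), (0, 9), (0, 22), (0, 25), (1, 3), (1, 4), (1, 11), (1, 12), (1, 19), (1, 20), (1, 27), (1, 28), (6, 3), (6, 4), (6, 11), (6, 12), (6, 19), (6, 20), (6, 27), (6, 28), (7, 6), (7, 9), (7, 22), (7, 25)]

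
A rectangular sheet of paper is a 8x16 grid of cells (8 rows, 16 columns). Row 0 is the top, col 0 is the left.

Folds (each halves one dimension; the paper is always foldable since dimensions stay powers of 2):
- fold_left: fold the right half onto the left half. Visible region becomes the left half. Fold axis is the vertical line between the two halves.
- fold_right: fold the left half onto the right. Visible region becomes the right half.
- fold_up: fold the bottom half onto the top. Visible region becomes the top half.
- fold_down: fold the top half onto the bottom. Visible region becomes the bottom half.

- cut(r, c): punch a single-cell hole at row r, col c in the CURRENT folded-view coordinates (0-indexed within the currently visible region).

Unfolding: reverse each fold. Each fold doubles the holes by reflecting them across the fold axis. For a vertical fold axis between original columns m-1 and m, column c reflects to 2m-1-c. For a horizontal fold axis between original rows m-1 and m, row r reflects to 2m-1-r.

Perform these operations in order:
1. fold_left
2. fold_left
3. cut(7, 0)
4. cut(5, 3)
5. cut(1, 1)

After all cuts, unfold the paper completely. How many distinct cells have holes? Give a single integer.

Op 1 fold_left: fold axis v@8; visible region now rows[0,8) x cols[0,8) = 8x8
Op 2 fold_left: fold axis v@4; visible region now rows[0,8) x cols[0,4) = 8x4
Op 3 cut(7, 0): punch at orig (7,0); cuts so far [(7, 0)]; region rows[0,8) x cols[0,4) = 8x4
Op 4 cut(5, 3): punch at orig (5,3); cuts so far [(5, 3), (7, 0)]; region rows[0,8) x cols[0,4) = 8x4
Op 5 cut(1, 1): punch at orig (1,1); cuts so far [(1, 1), (5, 3), (7, 0)]; region rows[0,8) x cols[0,4) = 8x4
Unfold 1 (reflect across v@4): 6 holes -> [(1, 1), (1, 6), (5, 3), (5, 4), (7, 0), (7, 7)]
Unfold 2 (reflect across v@8): 12 holes -> [(1, 1), (1, 6), (1, 9), (1, 14), (5, 3), (5, 4), (5, 11), (5, 12), (7, 0), (7, 7), (7, 8), (7, 15)]

Answer: 12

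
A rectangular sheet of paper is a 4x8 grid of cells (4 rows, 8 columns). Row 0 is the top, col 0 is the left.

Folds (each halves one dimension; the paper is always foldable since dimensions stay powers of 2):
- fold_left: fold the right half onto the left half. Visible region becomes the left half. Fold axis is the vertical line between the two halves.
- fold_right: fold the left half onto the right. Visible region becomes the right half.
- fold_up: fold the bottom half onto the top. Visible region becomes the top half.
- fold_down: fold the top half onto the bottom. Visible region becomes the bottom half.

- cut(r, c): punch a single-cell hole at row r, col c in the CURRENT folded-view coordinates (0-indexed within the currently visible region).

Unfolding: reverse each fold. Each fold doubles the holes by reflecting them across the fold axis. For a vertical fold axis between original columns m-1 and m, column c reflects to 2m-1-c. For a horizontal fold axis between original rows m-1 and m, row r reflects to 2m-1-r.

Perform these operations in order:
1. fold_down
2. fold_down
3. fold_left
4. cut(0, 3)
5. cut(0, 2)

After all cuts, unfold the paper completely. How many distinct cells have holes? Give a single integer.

Answer: 16

Derivation:
Op 1 fold_down: fold axis h@2; visible region now rows[2,4) x cols[0,8) = 2x8
Op 2 fold_down: fold axis h@3; visible region now rows[3,4) x cols[0,8) = 1x8
Op 3 fold_left: fold axis v@4; visible region now rows[3,4) x cols[0,4) = 1x4
Op 4 cut(0, 3): punch at orig (3,3); cuts so far [(3, 3)]; region rows[3,4) x cols[0,4) = 1x4
Op 5 cut(0, 2): punch at orig (3,2); cuts so far [(3, 2), (3, 3)]; region rows[3,4) x cols[0,4) = 1x4
Unfold 1 (reflect across v@4): 4 holes -> [(3, 2), (3, 3), (3, 4), (3, 5)]
Unfold 2 (reflect across h@3): 8 holes -> [(2, 2), (2, 3), (2, 4), (2, 5), (3, 2), (3, 3), (3, 4), (3, 5)]
Unfold 3 (reflect across h@2): 16 holes -> [(0, 2), (0, 3), (0, 4), (0, 5), (1, 2), (1, 3), (1, 4), (1, 5), (2, 2), (2, 3), (2, 4), (2, 5), (3, 2), (3, 3), (3, 4), (3, 5)]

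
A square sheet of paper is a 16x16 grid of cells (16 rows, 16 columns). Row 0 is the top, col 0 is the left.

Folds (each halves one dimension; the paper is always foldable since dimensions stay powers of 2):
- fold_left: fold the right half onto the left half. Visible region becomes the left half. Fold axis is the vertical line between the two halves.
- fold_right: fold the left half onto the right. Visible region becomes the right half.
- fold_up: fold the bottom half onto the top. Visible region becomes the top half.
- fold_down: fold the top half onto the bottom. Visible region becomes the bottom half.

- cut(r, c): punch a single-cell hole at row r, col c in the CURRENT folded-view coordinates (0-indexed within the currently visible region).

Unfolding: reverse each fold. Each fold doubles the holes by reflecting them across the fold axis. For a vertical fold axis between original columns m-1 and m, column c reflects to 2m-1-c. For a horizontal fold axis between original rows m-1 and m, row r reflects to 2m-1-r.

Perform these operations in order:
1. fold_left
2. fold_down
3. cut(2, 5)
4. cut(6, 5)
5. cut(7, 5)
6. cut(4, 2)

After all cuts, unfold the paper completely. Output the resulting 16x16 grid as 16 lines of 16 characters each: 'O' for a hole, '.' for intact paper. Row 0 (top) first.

Answer: .....O....O.....
.....O....O.....
................
..O..........O..
................
.....O....O.....
................
................
................
................
.....O....O.....
................
..O..........O..
................
.....O....O.....
.....O....O.....

Derivation:
Op 1 fold_left: fold axis v@8; visible region now rows[0,16) x cols[0,8) = 16x8
Op 2 fold_down: fold axis h@8; visible region now rows[8,16) x cols[0,8) = 8x8
Op 3 cut(2, 5): punch at orig (10,5); cuts so far [(10, 5)]; region rows[8,16) x cols[0,8) = 8x8
Op 4 cut(6, 5): punch at orig (14,5); cuts so far [(10, 5), (14, 5)]; region rows[8,16) x cols[0,8) = 8x8
Op 5 cut(7, 5): punch at orig (15,5); cuts so far [(10, 5), (14, 5), (15, 5)]; region rows[8,16) x cols[0,8) = 8x8
Op 6 cut(4, 2): punch at orig (12,2); cuts so far [(10, 5), (12, 2), (14, 5), (15, 5)]; region rows[8,16) x cols[0,8) = 8x8
Unfold 1 (reflect across h@8): 8 holes -> [(0, 5), (1, 5), (3, 2), (5, 5), (10, 5), (12, 2), (14, 5), (15, 5)]
Unfold 2 (reflect across v@8): 16 holes -> [(0, 5), (0, 10), (1, 5), (1, 10), (3, 2), (3, 13), (5, 5), (5, 10), (10, 5), (10, 10), (12, 2), (12, 13), (14, 5), (14, 10), (15, 5), (15, 10)]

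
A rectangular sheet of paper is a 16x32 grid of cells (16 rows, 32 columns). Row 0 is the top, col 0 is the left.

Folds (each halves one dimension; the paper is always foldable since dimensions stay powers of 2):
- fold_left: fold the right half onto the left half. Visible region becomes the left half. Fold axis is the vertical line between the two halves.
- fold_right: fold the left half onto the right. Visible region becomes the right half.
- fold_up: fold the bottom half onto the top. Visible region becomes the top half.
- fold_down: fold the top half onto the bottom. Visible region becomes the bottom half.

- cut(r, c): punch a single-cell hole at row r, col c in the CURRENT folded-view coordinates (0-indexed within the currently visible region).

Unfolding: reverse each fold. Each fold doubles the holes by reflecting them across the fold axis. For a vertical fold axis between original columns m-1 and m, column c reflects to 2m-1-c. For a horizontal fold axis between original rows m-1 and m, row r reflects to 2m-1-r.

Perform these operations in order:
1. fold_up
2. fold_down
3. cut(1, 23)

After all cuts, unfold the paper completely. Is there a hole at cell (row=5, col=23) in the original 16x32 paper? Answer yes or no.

Answer: yes

Derivation:
Op 1 fold_up: fold axis h@8; visible region now rows[0,8) x cols[0,32) = 8x32
Op 2 fold_down: fold axis h@4; visible region now rows[4,8) x cols[0,32) = 4x32
Op 3 cut(1, 23): punch at orig (5,23); cuts so far [(5, 23)]; region rows[4,8) x cols[0,32) = 4x32
Unfold 1 (reflect across h@4): 2 holes -> [(2, 23), (5, 23)]
Unfold 2 (reflect across h@8): 4 holes -> [(2, 23), (5, 23), (10, 23), (13, 23)]
Holes: [(2, 23), (5, 23), (10, 23), (13, 23)]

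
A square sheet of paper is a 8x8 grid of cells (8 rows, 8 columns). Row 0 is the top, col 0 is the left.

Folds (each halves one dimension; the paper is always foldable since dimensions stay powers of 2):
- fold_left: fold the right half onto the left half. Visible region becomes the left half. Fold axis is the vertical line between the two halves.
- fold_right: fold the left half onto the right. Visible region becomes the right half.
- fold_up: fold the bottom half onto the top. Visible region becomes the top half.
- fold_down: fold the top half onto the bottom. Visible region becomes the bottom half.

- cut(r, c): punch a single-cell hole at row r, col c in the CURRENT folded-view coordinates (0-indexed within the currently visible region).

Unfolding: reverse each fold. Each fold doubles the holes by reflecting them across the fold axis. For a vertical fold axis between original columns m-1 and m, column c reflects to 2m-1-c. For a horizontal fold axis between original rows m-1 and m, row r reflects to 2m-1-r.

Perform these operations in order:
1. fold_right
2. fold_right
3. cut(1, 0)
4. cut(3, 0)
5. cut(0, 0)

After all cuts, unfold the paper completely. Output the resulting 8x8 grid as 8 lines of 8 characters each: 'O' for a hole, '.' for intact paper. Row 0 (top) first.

Answer: .OO..OO.
.OO..OO.
........
.OO..OO.
........
........
........
........

Derivation:
Op 1 fold_right: fold axis v@4; visible region now rows[0,8) x cols[4,8) = 8x4
Op 2 fold_right: fold axis v@6; visible region now rows[0,8) x cols[6,8) = 8x2
Op 3 cut(1, 0): punch at orig (1,6); cuts so far [(1, 6)]; region rows[0,8) x cols[6,8) = 8x2
Op 4 cut(3, 0): punch at orig (3,6); cuts so far [(1, 6), (3, 6)]; region rows[0,8) x cols[6,8) = 8x2
Op 5 cut(0, 0): punch at orig (0,6); cuts so far [(0, 6), (1, 6), (3, 6)]; region rows[0,8) x cols[6,8) = 8x2
Unfold 1 (reflect across v@6): 6 holes -> [(0, 5), (0, 6), (1, 5), (1, 6), (3, 5), (3, 6)]
Unfold 2 (reflect across v@4): 12 holes -> [(0, 1), (0, 2), (0, 5), (0, 6), (1, 1), (1, 2), (1, 5), (1, 6), (3, 1), (3, 2), (3, 5), (3, 6)]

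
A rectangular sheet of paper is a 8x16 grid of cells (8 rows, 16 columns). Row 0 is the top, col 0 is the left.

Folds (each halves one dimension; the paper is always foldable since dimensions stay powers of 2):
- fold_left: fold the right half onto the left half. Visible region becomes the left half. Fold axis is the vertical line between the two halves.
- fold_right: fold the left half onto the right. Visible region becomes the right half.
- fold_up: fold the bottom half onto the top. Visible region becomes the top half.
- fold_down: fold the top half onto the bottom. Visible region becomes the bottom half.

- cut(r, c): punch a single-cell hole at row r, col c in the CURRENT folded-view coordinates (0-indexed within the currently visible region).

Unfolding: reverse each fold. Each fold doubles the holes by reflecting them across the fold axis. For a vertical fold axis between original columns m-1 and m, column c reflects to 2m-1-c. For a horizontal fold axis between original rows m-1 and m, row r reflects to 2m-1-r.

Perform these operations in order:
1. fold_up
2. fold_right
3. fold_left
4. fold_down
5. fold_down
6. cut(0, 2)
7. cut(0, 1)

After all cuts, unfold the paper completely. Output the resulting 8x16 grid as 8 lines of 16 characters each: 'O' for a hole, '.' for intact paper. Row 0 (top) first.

Answer: .OO..OO..OO..OO.
.OO..OO..OO..OO.
.OO..OO..OO..OO.
.OO..OO..OO..OO.
.OO..OO..OO..OO.
.OO..OO..OO..OO.
.OO..OO..OO..OO.
.OO..OO..OO..OO.

Derivation:
Op 1 fold_up: fold axis h@4; visible region now rows[0,4) x cols[0,16) = 4x16
Op 2 fold_right: fold axis v@8; visible region now rows[0,4) x cols[8,16) = 4x8
Op 3 fold_left: fold axis v@12; visible region now rows[0,4) x cols[8,12) = 4x4
Op 4 fold_down: fold axis h@2; visible region now rows[2,4) x cols[8,12) = 2x4
Op 5 fold_down: fold axis h@3; visible region now rows[3,4) x cols[8,12) = 1x4
Op 6 cut(0, 2): punch at orig (3,10); cuts so far [(3, 10)]; region rows[3,4) x cols[8,12) = 1x4
Op 7 cut(0, 1): punch at orig (3,9); cuts so far [(3, 9), (3, 10)]; region rows[3,4) x cols[8,12) = 1x4
Unfold 1 (reflect across h@3): 4 holes -> [(2, 9), (2, 10), (3, 9), (3, 10)]
Unfold 2 (reflect across h@2): 8 holes -> [(0, 9), (0, 10), (1, 9), (1, 10), (2, 9), (2, 10), (3, 9), (3, 10)]
Unfold 3 (reflect across v@12): 16 holes -> [(0, 9), (0, 10), (0, 13), (0, 14), (1, 9), (1, 10), (1, 13), (1, 14), (2, 9), (2, 10), (2, 13), (2, 14), (3, 9), (3, 10), (3, 13), (3, 14)]
Unfold 4 (reflect across v@8): 32 holes -> [(0, 1), (0, 2), (0, 5), (0, 6), (0, 9), (0, 10), (0, 13), (0, 14), (1, 1), (1, 2), (1, 5), (1, 6), (1, 9), (1, 10), (1, 13), (1, 14), (2, 1), (2, 2), (2, 5), (2, 6), (2, 9), (2, 10), (2, 13), (2, 14), (3, 1), (3, 2), (3, 5), (3, 6), (3, 9), (3, 10), (3, 13), (3, 14)]
Unfold 5 (reflect across h@4): 64 holes -> [(0, 1), (0, 2), (0, 5), (0, 6), (0, 9), (0, 10), (0, 13), (0, 14), (1, 1), (1, 2), (1, 5), (1, 6), (1, 9), (1, 10), (1, 13), (1, 14), (2, 1), (2, 2), (2, 5), (2, 6), (2, 9), (2, 10), (2, 13), (2, 14), (3, 1), (3, 2), (3, 5), (3, 6), (3, 9), (3, 10), (3, 13), (3, 14), (4, 1), (4, 2), (4, 5), (4, 6), (4, 9), (4, 10), (4, 13), (4, 14), (5, 1), (5, 2), (5, 5), (5, 6), (5, 9), (5, 10), (5, 13), (5, 14), (6, 1), (6, 2), (6, 5), (6, 6), (6, 9), (6, 10), (6, 13), (6, 14), (7, 1), (7, 2), (7, 5), (7, 6), (7, 9), (7, 10), (7, 13), (7, 14)]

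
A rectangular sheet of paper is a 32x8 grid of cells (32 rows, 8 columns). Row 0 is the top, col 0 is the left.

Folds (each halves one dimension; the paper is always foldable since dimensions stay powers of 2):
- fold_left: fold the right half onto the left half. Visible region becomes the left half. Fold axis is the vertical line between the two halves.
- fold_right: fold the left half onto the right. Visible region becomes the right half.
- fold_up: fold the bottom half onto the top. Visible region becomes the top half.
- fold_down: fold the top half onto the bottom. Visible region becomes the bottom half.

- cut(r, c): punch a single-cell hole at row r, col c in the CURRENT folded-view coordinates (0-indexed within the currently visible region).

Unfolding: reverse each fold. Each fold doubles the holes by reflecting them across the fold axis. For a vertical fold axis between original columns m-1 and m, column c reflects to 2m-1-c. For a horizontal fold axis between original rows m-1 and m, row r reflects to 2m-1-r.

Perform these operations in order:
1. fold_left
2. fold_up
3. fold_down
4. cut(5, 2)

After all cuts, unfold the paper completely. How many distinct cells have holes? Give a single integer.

Op 1 fold_left: fold axis v@4; visible region now rows[0,32) x cols[0,4) = 32x4
Op 2 fold_up: fold axis h@16; visible region now rows[0,16) x cols[0,4) = 16x4
Op 3 fold_down: fold axis h@8; visible region now rows[8,16) x cols[0,4) = 8x4
Op 4 cut(5, 2): punch at orig (13,2); cuts so far [(13, 2)]; region rows[8,16) x cols[0,4) = 8x4
Unfold 1 (reflect across h@8): 2 holes -> [(2, 2), (13, 2)]
Unfold 2 (reflect across h@16): 4 holes -> [(2, 2), (13, 2), (18, 2), (29, 2)]
Unfold 3 (reflect across v@4): 8 holes -> [(2, 2), (2, 5), (13, 2), (13, 5), (18, 2), (18, 5), (29, 2), (29, 5)]

Answer: 8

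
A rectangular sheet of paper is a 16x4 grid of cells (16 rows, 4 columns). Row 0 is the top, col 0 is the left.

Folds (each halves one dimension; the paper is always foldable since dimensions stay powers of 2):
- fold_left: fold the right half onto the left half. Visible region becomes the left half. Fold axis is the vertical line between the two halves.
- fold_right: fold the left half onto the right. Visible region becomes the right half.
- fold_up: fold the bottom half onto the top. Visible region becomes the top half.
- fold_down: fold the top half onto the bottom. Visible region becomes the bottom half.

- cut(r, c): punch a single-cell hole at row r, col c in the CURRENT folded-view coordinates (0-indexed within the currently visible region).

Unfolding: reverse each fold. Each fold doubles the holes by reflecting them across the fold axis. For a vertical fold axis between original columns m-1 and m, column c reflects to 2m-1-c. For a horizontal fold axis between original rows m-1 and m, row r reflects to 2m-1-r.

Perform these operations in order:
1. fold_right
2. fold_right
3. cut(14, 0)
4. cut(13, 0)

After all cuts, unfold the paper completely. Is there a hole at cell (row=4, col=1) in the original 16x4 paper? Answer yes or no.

Op 1 fold_right: fold axis v@2; visible region now rows[0,16) x cols[2,4) = 16x2
Op 2 fold_right: fold axis v@3; visible region now rows[0,16) x cols[3,4) = 16x1
Op 3 cut(14, 0): punch at orig (14,3); cuts so far [(14, 3)]; region rows[0,16) x cols[3,4) = 16x1
Op 4 cut(13, 0): punch at orig (13,3); cuts so far [(13, 3), (14, 3)]; region rows[0,16) x cols[3,4) = 16x1
Unfold 1 (reflect across v@3): 4 holes -> [(13, 2), (13, 3), (14, 2), (14, 3)]
Unfold 2 (reflect across v@2): 8 holes -> [(13, 0), (13, 1), (13, 2), (13, 3), (14, 0), (14, 1), (14, 2), (14, 3)]
Holes: [(13, 0), (13, 1), (13, 2), (13, 3), (14, 0), (14, 1), (14, 2), (14, 3)]

Answer: no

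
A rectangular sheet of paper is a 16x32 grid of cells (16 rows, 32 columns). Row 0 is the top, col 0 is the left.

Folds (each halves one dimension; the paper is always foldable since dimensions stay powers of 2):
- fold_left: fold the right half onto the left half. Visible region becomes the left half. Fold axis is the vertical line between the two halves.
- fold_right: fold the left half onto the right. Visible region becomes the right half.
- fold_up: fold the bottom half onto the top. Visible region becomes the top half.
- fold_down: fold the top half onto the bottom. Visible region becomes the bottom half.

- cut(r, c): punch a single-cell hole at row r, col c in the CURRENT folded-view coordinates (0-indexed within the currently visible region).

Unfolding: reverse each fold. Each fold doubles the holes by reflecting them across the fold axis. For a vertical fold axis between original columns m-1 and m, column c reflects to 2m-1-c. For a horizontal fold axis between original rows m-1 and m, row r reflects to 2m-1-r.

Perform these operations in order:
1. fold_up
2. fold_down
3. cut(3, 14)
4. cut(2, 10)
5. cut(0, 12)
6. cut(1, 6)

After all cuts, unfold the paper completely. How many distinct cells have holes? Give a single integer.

Answer: 16

Derivation:
Op 1 fold_up: fold axis h@8; visible region now rows[0,8) x cols[0,32) = 8x32
Op 2 fold_down: fold axis h@4; visible region now rows[4,8) x cols[0,32) = 4x32
Op 3 cut(3, 14): punch at orig (7,14); cuts so far [(7, 14)]; region rows[4,8) x cols[0,32) = 4x32
Op 4 cut(2, 10): punch at orig (6,10); cuts so far [(6, 10), (7, 14)]; region rows[4,8) x cols[0,32) = 4x32
Op 5 cut(0, 12): punch at orig (4,12); cuts so far [(4, 12), (6, 10), (7, 14)]; region rows[4,8) x cols[0,32) = 4x32
Op 6 cut(1, 6): punch at orig (5,6); cuts so far [(4, 12), (5, 6), (6, 10), (7, 14)]; region rows[4,8) x cols[0,32) = 4x32
Unfold 1 (reflect across h@4): 8 holes -> [(0, 14), (1, 10), (2, 6), (3, 12), (4, 12), (5, 6), (6, 10), (7, 14)]
Unfold 2 (reflect across h@8): 16 holes -> [(0, 14), (1, 10), (2, 6), (3, 12), (4, 12), (5, 6), (6, 10), (7, 14), (8, 14), (9, 10), (10, 6), (11, 12), (12, 12), (13, 6), (14, 10), (15, 14)]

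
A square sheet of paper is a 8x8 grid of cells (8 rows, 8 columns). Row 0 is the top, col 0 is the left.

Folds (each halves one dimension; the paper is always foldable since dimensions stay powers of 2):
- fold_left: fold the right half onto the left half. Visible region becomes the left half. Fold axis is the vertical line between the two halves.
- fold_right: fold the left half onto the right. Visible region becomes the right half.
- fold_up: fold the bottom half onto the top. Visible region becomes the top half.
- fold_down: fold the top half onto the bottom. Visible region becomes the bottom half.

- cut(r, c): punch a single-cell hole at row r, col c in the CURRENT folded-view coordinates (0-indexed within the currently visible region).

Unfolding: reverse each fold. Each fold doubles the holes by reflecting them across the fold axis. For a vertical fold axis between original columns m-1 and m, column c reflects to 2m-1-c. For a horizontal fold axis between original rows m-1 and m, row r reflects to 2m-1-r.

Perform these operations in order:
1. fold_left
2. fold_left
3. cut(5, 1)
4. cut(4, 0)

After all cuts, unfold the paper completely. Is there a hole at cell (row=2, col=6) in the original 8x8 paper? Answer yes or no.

Answer: no

Derivation:
Op 1 fold_left: fold axis v@4; visible region now rows[0,8) x cols[0,4) = 8x4
Op 2 fold_left: fold axis v@2; visible region now rows[0,8) x cols[0,2) = 8x2
Op 3 cut(5, 1): punch at orig (5,1); cuts so far [(5, 1)]; region rows[0,8) x cols[0,2) = 8x2
Op 4 cut(4, 0): punch at orig (4,0); cuts so far [(4, 0), (5, 1)]; region rows[0,8) x cols[0,2) = 8x2
Unfold 1 (reflect across v@2): 4 holes -> [(4, 0), (4, 3), (5, 1), (5, 2)]
Unfold 2 (reflect across v@4): 8 holes -> [(4, 0), (4, 3), (4, 4), (4, 7), (5, 1), (5, 2), (5, 5), (5, 6)]
Holes: [(4, 0), (4, 3), (4, 4), (4, 7), (5, 1), (5, 2), (5, 5), (5, 6)]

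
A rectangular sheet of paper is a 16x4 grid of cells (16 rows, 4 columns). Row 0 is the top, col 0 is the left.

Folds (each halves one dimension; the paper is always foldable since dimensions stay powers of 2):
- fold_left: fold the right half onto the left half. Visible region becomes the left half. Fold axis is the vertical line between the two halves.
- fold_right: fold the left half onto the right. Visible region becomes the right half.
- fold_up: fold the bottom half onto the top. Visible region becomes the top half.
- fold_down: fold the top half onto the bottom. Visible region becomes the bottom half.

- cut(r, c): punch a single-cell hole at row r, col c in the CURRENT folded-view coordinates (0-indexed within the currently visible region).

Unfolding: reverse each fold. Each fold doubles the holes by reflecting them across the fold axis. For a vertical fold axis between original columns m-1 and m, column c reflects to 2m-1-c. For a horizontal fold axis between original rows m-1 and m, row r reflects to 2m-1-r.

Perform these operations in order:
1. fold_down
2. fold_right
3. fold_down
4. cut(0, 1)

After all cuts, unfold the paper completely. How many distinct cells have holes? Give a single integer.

Answer: 8

Derivation:
Op 1 fold_down: fold axis h@8; visible region now rows[8,16) x cols[0,4) = 8x4
Op 2 fold_right: fold axis v@2; visible region now rows[8,16) x cols[2,4) = 8x2
Op 3 fold_down: fold axis h@12; visible region now rows[12,16) x cols[2,4) = 4x2
Op 4 cut(0, 1): punch at orig (12,3); cuts so far [(12, 3)]; region rows[12,16) x cols[2,4) = 4x2
Unfold 1 (reflect across h@12): 2 holes -> [(11, 3), (12, 3)]
Unfold 2 (reflect across v@2): 4 holes -> [(11, 0), (11, 3), (12, 0), (12, 3)]
Unfold 3 (reflect across h@8): 8 holes -> [(3, 0), (3, 3), (4, 0), (4, 3), (11, 0), (11, 3), (12, 0), (12, 3)]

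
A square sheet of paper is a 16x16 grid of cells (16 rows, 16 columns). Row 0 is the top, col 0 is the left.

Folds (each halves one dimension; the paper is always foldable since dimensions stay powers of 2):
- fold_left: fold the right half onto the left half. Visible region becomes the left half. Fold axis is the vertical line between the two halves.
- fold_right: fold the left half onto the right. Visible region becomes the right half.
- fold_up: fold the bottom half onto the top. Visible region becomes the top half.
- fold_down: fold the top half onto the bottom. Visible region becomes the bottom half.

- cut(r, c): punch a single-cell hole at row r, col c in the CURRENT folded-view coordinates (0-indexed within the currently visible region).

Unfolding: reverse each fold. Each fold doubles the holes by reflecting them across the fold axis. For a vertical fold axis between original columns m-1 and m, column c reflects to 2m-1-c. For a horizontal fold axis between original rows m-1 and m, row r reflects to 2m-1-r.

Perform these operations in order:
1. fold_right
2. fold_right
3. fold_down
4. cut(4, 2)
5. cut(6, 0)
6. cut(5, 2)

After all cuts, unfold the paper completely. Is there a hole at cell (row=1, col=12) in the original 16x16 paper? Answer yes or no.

Answer: yes

Derivation:
Op 1 fold_right: fold axis v@8; visible region now rows[0,16) x cols[8,16) = 16x8
Op 2 fold_right: fold axis v@12; visible region now rows[0,16) x cols[12,16) = 16x4
Op 3 fold_down: fold axis h@8; visible region now rows[8,16) x cols[12,16) = 8x4
Op 4 cut(4, 2): punch at orig (12,14); cuts so far [(12, 14)]; region rows[8,16) x cols[12,16) = 8x4
Op 5 cut(6, 0): punch at orig (14,12); cuts so far [(12, 14), (14, 12)]; region rows[8,16) x cols[12,16) = 8x4
Op 6 cut(5, 2): punch at orig (13,14); cuts so far [(12, 14), (13, 14), (14, 12)]; region rows[8,16) x cols[12,16) = 8x4
Unfold 1 (reflect across h@8): 6 holes -> [(1, 12), (2, 14), (3, 14), (12, 14), (13, 14), (14, 12)]
Unfold 2 (reflect across v@12): 12 holes -> [(1, 11), (1, 12), (2, 9), (2, 14), (3, 9), (3, 14), (12, 9), (12, 14), (13, 9), (13, 14), (14, 11), (14, 12)]
Unfold 3 (reflect across v@8): 24 holes -> [(1, 3), (1, 4), (1, 11), (1, 12), (2, 1), (2, 6), (2, 9), (2, 14), (3, 1), (3, 6), (3, 9), (3, 14), (12, 1), (12, 6), (12, 9), (12, 14), (13, 1), (13, 6), (13, 9), (13, 14), (14, 3), (14, 4), (14, 11), (14, 12)]
Holes: [(1, 3), (1, 4), (1, 11), (1, 12), (2, 1), (2, 6), (2, 9), (2, 14), (3, 1), (3, 6), (3, 9), (3, 14), (12, 1), (12, 6), (12, 9), (12, 14), (13, 1), (13, 6), (13, 9), (13, 14), (14, 3), (14, 4), (14, 11), (14, 12)]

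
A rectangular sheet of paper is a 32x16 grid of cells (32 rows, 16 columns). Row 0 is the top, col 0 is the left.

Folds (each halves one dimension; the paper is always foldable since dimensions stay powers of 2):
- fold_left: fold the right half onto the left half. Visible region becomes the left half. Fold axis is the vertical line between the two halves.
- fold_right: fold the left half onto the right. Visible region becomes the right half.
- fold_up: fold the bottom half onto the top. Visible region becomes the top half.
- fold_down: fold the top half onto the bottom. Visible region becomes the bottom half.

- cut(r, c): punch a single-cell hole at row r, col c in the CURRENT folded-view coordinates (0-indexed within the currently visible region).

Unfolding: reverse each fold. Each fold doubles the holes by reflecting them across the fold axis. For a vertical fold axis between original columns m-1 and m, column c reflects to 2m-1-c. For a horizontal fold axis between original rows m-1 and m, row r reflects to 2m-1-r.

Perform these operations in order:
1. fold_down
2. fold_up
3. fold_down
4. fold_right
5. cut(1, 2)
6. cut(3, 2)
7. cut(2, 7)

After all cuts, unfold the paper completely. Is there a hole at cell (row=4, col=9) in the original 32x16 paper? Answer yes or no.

Op 1 fold_down: fold axis h@16; visible region now rows[16,32) x cols[0,16) = 16x16
Op 2 fold_up: fold axis h@24; visible region now rows[16,24) x cols[0,16) = 8x16
Op 3 fold_down: fold axis h@20; visible region now rows[20,24) x cols[0,16) = 4x16
Op 4 fold_right: fold axis v@8; visible region now rows[20,24) x cols[8,16) = 4x8
Op 5 cut(1, 2): punch at orig (21,10); cuts so far [(21, 10)]; region rows[20,24) x cols[8,16) = 4x8
Op 6 cut(3, 2): punch at orig (23,10); cuts so far [(21, 10), (23, 10)]; region rows[20,24) x cols[8,16) = 4x8
Op 7 cut(2, 7): punch at orig (22,15); cuts so far [(21, 10), (22, 15), (23, 10)]; region rows[20,24) x cols[8,16) = 4x8
Unfold 1 (reflect across v@8): 6 holes -> [(21, 5), (21, 10), (22, 0), (22, 15), (23, 5), (23, 10)]
Unfold 2 (reflect across h@20): 12 holes -> [(16, 5), (16, 10), (17, 0), (17, 15), (18, 5), (18, 10), (21, 5), (21, 10), (22, 0), (22, 15), (23, 5), (23, 10)]
Unfold 3 (reflect across h@24): 24 holes -> [(16, 5), (16, 10), (17, 0), (17, 15), (18, 5), (18, 10), (21, 5), (21, 10), (22, 0), (22, 15), (23, 5), (23, 10), (24, 5), (24, 10), (25, 0), (25, 15), (26, 5), (26, 10), (29, 5), (29, 10), (30, 0), (30, 15), (31, 5), (31, 10)]
Unfold 4 (reflect across h@16): 48 holes -> [(0, 5), (0, 10), (1, 0), (1, 15), (2, 5), (2, 10), (5, 5), (5, 10), (6, 0), (6, 15), (7, 5), (7, 10), (8, 5), (8, 10), (9, 0), (9, 15), (10, 5), (10, 10), (13, 5), (13, 10), (14, 0), (14, 15), (15, 5), (15, 10), (16, 5), (16, 10), (17, 0), (17, 15), (18, 5), (18, 10), (21, 5), (21, 10), (22, 0), (22, 15), (23, 5), (23, 10), (24, 5), (24, 10), (25, 0), (25, 15), (26, 5), (26, 10), (29, 5), (29, 10), (30, 0), (30, 15), (31, 5), (31, 10)]
Holes: [(0, 5), (0, 10), (1, 0), (1, 15), (2, 5), (2, 10), (5, 5), (5, 10), (6, 0), (6, 15), (7, 5), (7, 10), (8, 5), (8, 10), (9, 0), (9, 15), (10, 5), (10, 10), (13, 5), (13, 10), (14, 0), (14, 15), (15, 5), (15, 10), (16, 5), (16, 10), (17, 0), (17, 15), (18, 5), (18, 10), (21, 5), (21, 10), (22, 0), (22, 15), (23, 5), (23, 10), (24, 5), (24, 10), (25, 0), (25, 15), (26, 5), (26, 10), (29, 5), (29, 10), (30, 0), (30, 15), (31, 5), (31, 10)]

Answer: no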